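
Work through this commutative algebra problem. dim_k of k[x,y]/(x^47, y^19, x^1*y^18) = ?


k[x,y]/I, I = (x^47, y^19, x^1*y^18)
Rect: 47x19=893. Corner: (47-1)x(19-18)=46.
dim = 893-46 = 847


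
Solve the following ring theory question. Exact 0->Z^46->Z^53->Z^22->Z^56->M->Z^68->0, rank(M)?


Alt sum=0:
(-1)^0*46 + (-1)^1*53 + (-1)^2*22 + (-1)^3*56 + (-1)^4*? + (-1)^5*68=0
rank(M)=109


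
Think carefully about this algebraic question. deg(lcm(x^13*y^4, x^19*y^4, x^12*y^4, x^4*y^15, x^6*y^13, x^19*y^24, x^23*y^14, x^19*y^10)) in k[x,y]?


lcm = componentwise max:
x: max(13,19,12,4,6,19,23,19)=23
y: max(4,4,4,15,13,24,14,10)=24
Total=23+24=47


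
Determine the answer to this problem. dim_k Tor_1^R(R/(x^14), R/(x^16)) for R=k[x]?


Tor_1(R/I,R/J)=(I cap J)/IJ=(x^16)/(x^30)
dim=30-16=min(14,16)=14


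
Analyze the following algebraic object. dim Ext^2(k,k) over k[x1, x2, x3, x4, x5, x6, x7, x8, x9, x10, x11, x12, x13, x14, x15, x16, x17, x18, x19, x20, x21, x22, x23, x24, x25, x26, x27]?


C(n,i)=C(27,2)=351


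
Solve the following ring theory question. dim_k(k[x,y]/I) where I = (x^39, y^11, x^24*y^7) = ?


k[x,y]/I, I = (x^39, y^11, x^24*y^7)
Rect: 39x11=429. Corner: (39-24)x(11-7)=60.
dim = 429-60 = 369


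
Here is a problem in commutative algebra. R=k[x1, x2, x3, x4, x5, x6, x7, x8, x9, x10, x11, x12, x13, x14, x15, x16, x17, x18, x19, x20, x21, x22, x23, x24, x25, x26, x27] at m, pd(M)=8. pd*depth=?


pd+depth=27
depth=27-8=19
pd*depth=8*19=152


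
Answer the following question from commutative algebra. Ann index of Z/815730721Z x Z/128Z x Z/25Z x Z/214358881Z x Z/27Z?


Exponent = lcm of the cyclic orders; pairwise coprime => product.
13^8*2^7*5^2*11^8*3^3=815730721*128*25*214358881*27=15107828361196308566400


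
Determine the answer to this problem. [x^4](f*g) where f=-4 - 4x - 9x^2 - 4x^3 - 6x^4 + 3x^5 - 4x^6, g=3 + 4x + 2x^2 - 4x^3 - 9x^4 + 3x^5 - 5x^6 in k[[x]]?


[x^4] = sum a_i*b_j, i+j=4
  -4*-9=36
  -4*-4=16
  -9*2=-18
  -4*4=-16
  -6*3=-18
Sum=0


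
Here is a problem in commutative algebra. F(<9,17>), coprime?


gcd(9,17)=1 => F=ab-a-b=9*17-9-17=153-26=127


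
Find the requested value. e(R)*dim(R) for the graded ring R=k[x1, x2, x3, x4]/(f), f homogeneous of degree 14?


e(R)=deg(f)=14, dim(R)=4-1=3
e*dim=14*3=42


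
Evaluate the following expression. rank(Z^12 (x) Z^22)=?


rank(M(x)N) = rank(M)*rank(N)
12*22 = 264


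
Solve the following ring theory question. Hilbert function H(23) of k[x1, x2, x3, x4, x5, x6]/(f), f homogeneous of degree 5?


C(28,5)-C(23,5)=98280-33649=64631


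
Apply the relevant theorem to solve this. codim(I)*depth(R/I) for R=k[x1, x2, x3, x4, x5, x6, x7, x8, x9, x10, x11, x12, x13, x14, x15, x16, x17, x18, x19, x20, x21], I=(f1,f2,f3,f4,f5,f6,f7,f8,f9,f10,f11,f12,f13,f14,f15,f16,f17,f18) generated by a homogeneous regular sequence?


codim=18, depth=dim(R/I)=21-18=3
Product=18*3=54


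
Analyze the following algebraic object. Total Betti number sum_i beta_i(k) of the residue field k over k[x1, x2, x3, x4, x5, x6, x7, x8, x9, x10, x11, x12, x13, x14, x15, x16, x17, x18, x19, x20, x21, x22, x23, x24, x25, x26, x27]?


Koszul resolution: beta_i(k)=C(n,i), n=27
sum_i C(27,i) = 2^27 = 134217728


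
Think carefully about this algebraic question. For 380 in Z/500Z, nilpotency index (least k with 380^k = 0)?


380^k mod 500:
k=1: 380
k=2: 400
k=3: 0
First zero at k = 3


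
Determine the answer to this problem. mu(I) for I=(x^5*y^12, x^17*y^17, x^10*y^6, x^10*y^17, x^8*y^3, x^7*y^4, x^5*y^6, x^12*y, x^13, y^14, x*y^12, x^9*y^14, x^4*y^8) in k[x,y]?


Remove redundant (divisible by others).
x^10*y^17 redundant.
x^17*y^17 redundant.
x^5*y^12 redundant.
x^10*y^6 redundant.
x^9*y^14 redundant.
Min: x^13, x^12*y, x^8*y^3, x^7*y^4, x^5*y^6, x^4*y^8, x*y^12, y^14
Count=8


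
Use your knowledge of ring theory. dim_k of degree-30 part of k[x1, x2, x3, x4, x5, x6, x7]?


C(d+n-1,n-1)=C(36,6)=1947792


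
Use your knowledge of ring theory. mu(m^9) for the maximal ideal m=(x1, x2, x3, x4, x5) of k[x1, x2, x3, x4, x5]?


Graded Nakayama: mu(m^d) = dim_k (m^d/m^(d+1)) = #degree-9 monomials in 5 vars
C(n+d-1,d)=C(13,9)=715


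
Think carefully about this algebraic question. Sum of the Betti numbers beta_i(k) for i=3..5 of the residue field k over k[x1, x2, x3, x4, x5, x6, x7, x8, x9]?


Koszul resolution: beta_i(k)=C(n,i), n=9
C(9,3)=84, C(9,4)=126, C(9,5)=126
Sum=336


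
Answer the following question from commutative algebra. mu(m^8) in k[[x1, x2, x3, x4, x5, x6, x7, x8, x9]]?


C(n+d-1,d)=C(16,8)=12870


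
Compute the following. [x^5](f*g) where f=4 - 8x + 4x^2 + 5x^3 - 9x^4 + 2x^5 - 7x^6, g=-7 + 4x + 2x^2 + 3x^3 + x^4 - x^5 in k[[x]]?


[x^5] = sum a_i*b_j, i+j=5
  4*-1=-4
  -8*1=-8
  4*3=12
  5*2=10
  -9*4=-36
  2*-7=-14
Sum=-40


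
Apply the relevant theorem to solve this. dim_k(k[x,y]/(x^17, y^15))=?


Basis: x^i*y^j, i<17, j<15
17*15=255


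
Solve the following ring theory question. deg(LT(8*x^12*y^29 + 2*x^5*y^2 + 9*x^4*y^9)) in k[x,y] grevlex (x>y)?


LT: 8*x^12*y^29
deg_x=12, deg_y=29
Total=12+29=41


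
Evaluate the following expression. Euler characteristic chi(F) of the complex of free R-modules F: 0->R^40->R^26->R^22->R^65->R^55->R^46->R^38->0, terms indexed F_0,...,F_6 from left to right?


chi = sum (-1)^i * rank:
(-1)^0*40=40
(-1)^1*26=-26
(-1)^2*22=22
(-1)^3*65=-65
(-1)^4*55=55
(-1)^5*46=-46
(-1)^6*38=38
chi=18


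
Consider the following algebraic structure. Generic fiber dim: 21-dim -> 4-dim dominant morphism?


dim(fiber)=dim(X)-dim(Y)=21-4=17


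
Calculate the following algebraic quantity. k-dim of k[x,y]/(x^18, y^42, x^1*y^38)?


k[x,y]/I, I = (x^18, y^42, x^1*y^38)
Rect: 18x42=756. Corner: (18-1)x(42-38)=68.
dim = 756-68 = 688


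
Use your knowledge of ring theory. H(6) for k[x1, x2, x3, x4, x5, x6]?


C(d+n-1,n-1)=C(11,5)=462


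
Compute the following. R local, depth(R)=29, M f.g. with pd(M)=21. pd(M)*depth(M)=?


pd+depth=29
depth=29-21=8
pd*depth=21*8=168


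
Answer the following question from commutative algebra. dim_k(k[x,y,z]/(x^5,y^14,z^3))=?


Basis: x^iy^jz^k, i<5,j<14,k<3
5*14*3=210


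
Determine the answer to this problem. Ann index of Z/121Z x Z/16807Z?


Exponent = lcm of the cyclic orders; pairwise coprime => product.
11^2*7^5=121*16807=2033647


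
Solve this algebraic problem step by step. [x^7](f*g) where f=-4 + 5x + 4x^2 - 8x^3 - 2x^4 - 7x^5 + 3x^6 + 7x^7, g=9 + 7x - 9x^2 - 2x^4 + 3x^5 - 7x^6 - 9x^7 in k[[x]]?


[x^7] = sum a_i*b_j, i+j=7
  -4*-9=36
  5*-7=-35
  4*3=12
  -8*-2=16
  -7*-9=63
  3*7=21
  7*9=63
Sum=176


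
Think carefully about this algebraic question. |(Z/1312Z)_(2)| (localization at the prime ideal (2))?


2-primary part: 1312=2^5*41
Size=2^5=32


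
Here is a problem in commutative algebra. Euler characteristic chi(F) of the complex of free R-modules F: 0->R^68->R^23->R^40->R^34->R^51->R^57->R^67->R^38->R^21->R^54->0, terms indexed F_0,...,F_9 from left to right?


chi = sum (-1)^i * rank:
(-1)^0*68=68
(-1)^1*23=-23
(-1)^2*40=40
(-1)^3*34=-34
(-1)^4*51=51
(-1)^5*57=-57
(-1)^6*67=67
(-1)^7*38=-38
(-1)^8*21=21
(-1)^9*54=-54
chi=41


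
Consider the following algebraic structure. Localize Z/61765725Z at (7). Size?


7-primary part: 61765725=7^7*75
Size=7^7=823543


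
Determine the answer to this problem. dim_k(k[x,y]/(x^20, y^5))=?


Basis: x^i*y^j, i<20, j<5
20*5=100


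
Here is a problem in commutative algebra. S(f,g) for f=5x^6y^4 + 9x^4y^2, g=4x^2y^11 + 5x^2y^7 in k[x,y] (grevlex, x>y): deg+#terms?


LT(f)=5x^6y^4, LT(g)=4x^2y^11
lcm(LM)=x^6y^11
S(f,g) (scaled by 20 to clear denominators) = 4y^7*f - 5x^4*g = -25x^6y^7 + 36x^4y^9
2 terms, deg 13.
13+2=15


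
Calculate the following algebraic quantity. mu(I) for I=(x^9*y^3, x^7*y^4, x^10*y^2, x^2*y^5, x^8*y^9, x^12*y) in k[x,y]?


Remove redundant (divisible by others).
x^8*y^9 redundant.
Min: x^12*y, x^10*y^2, x^9*y^3, x^7*y^4, x^2*y^5
Count=5


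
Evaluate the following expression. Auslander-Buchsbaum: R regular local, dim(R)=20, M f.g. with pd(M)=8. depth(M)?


pd+depth=depth(R)=20
depth=20-8=12


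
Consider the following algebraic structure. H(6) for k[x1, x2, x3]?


C(d+n-1,n-1)=C(8,2)=28


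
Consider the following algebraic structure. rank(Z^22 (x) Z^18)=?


rank(M(x)N) = rank(M)*rank(N)
22*18 = 396


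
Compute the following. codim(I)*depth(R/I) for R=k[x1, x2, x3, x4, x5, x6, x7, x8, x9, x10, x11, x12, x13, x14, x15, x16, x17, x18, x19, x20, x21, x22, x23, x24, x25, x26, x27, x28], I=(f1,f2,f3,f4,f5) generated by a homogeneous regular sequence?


codim=5, depth=dim(R/I)=28-5=23
Product=5*23=115


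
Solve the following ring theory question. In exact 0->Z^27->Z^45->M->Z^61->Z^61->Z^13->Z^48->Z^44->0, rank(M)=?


Alt sum=0:
(-1)^0*27 + (-1)^1*45 + (-1)^2*? + (-1)^3*61 + (-1)^4*61 + (-1)^5*13 + (-1)^6*48 + (-1)^7*44=0
rank(M)=27


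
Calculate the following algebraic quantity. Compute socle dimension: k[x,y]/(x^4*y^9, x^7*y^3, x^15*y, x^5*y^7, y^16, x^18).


Socle = ann(m) = span of standard monomials u with x*u, y*u in I (staircase corners).
Minimal generators: x^18, x^15*y, x^7*y^3, x^5*y^7, x^4*y^9, y^16
Corners: x^3y^15, x^4y^8, x^6y^6, x^14y^2, x^17
Socle dim=5


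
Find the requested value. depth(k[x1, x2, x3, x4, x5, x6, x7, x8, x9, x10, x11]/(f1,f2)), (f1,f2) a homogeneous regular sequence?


depth(R)=11
depth(R/I)=11-2=9


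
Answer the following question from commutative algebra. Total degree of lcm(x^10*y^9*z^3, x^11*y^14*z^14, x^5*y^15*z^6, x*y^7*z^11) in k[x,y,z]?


lcm = componentwise max:
x: max(10,11,5,1)=11
y: max(9,14,15,7)=15
z: max(3,14,6,11)=14
Total=11+15+14=40


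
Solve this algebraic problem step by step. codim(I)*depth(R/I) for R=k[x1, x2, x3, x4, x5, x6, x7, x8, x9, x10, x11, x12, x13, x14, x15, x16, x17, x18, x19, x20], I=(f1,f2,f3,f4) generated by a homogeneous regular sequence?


codim=4, depth=dim(R/I)=20-4=16
Product=4*16=64


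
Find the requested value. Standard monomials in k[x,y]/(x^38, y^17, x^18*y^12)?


k[x,y]/I, I = (x^38, y^17, x^18*y^12)
Rect: 38x17=646. Corner: (38-18)x(17-12)=100.
dim = 646-100 = 546


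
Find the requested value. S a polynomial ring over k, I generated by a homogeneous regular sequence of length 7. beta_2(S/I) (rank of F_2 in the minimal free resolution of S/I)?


Regular sequence => Koszul complex is the minimal free resolution.
Syz_1 minimally generated by Koszul relations f_i*e_j - f_j*e_i (i<j): mu(Syz_1) = beta_2 = C(m,2) = m(m-1)/2
m=7
7*6/2 = 21


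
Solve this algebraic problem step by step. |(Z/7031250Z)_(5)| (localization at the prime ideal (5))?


5-primary part: 7031250=5^8*18
Size=5^8=390625


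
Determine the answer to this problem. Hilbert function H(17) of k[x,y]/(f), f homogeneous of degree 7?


H(t)=d for t>=d-1.
d=7, t=17
H(17)=7


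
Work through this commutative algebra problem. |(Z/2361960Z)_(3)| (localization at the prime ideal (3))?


3-primary part: 2361960=3^10*40
Size=3^10=59049


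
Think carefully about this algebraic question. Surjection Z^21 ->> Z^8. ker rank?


rank(ker) = 21-8 = 13


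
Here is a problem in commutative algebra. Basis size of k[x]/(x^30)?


Basis: 1,x,...,x^29
dim=30


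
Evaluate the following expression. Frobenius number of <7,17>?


gcd(7,17)=1 => F=ab-a-b=7*17-7-17=119-24=95


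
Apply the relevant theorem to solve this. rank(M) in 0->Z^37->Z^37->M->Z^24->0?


Alt sum=0:
(-1)^0*37 + (-1)^1*37 + (-1)^2*? + (-1)^3*24=0
rank(M)=24


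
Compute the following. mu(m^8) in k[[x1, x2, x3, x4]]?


C(n+d-1,d)=C(11,8)=165


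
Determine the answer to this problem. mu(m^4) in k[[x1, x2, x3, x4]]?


C(n+d-1,d)=C(7,4)=35


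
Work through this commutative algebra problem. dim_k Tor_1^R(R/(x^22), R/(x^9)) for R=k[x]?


Tor_1(R/I,R/J)=(I cap J)/IJ=(x^22)/(x^31)
dim=31-22=min(22,9)=9


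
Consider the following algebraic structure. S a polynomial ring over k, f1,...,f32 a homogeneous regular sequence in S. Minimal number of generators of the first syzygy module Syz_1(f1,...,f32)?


Regular sequence => Koszul complex is the minimal free resolution.
Syz_1 minimally generated by Koszul relations f_i*e_j - f_j*e_i (i<j): mu(Syz_1) = beta_2 = C(m,2) = m(m-1)/2
m=32
32*31/2 = 496


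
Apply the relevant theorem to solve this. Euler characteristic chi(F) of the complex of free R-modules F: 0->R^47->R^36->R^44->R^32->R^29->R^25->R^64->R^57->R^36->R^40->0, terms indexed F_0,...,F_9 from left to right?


chi = sum (-1)^i * rank:
(-1)^0*47=47
(-1)^1*36=-36
(-1)^2*44=44
(-1)^3*32=-32
(-1)^4*29=29
(-1)^5*25=-25
(-1)^6*64=64
(-1)^7*57=-57
(-1)^8*36=36
(-1)^9*40=-40
chi=30


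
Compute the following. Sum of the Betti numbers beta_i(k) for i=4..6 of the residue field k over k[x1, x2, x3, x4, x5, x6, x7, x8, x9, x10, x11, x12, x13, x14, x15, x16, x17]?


Koszul resolution: beta_i(k)=C(n,i), n=17
C(17,4)=2380, C(17,5)=6188, C(17,6)=12376
Sum=20944


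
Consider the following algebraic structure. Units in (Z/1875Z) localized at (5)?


Local ring = Z/625Z.
phi(625) = 5^3*(5-1) = 500


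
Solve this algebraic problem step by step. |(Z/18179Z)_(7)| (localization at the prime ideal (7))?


7-primary part: 18179=7^3*53
Size=7^3=343


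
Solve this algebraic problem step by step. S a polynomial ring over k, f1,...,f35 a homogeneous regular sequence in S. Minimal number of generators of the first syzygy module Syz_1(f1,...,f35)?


Regular sequence => Koszul complex is the minimal free resolution.
Syz_1 minimally generated by Koszul relations f_i*e_j - f_j*e_i (i<j): mu(Syz_1) = beta_2 = C(m,2) = m(m-1)/2
m=35
35*34/2 = 595


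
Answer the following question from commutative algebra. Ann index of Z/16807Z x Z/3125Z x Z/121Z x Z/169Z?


Exponent = lcm of the cyclic orders; pairwise coprime => product.
7^5*5^5*11^2*13^2=16807*3125*121*169=1074019821875


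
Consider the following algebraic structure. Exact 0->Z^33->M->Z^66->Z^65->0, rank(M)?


Alt sum=0:
(-1)^0*33 + (-1)^1*? + (-1)^2*66 + (-1)^3*65=0
rank(M)=34


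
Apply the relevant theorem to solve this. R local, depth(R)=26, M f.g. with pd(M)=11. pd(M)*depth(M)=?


pd+depth=26
depth=26-11=15
pd*depth=11*15=165


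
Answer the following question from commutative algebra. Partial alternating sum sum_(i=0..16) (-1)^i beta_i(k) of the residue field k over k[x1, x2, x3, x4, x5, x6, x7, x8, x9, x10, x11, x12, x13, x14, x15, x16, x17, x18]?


Koszul resolution: beta_i(k)=C(n,i), n=18
sum_(i=0..p) (-1)^i C(n,i) = (-1)^p C(n-1,p)
(-1)^16*C(17,16) = (-1)^16*17 = 17


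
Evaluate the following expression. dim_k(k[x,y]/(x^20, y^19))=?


Basis: x^i*y^j, i<20, j<19
20*19=380


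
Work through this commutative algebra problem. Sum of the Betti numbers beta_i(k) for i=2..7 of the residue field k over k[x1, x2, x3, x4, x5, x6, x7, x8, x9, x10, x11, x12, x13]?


Koszul resolution: beta_i(k)=C(n,i), n=13
C(13,2)=78, C(13,3)=286, C(13,4)=715, C(13,5)=1287, C(13,6)=1716, C(13,7)=1716
Sum=5798


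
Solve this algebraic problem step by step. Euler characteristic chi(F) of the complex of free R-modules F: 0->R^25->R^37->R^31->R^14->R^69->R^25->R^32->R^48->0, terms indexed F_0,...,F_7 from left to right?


chi = sum (-1)^i * rank:
(-1)^0*25=25
(-1)^1*37=-37
(-1)^2*31=31
(-1)^3*14=-14
(-1)^4*69=69
(-1)^5*25=-25
(-1)^6*32=32
(-1)^7*48=-48
chi=33


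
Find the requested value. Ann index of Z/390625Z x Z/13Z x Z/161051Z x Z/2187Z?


Exponent = lcm of the cyclic orders; pairwise coprime => product.
5^8*13^1*11^5*3^7=390625*13*161051*2187=1788609758203125


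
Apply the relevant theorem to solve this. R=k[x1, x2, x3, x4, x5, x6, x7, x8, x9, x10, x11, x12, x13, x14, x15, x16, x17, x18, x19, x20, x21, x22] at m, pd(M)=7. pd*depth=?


pd+depth=22
depth=22-7=15
pd*depth=7*15=105


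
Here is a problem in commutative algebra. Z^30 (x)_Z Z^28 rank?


rank(M(x)N) = rank(M)*rank(N)
30*28 = 840


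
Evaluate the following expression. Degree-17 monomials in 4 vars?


C(d+n-1,n-1)=C(20,3)=1140


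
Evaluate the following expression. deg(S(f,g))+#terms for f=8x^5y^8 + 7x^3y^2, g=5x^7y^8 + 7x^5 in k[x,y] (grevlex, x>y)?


LT(f)=8x^5y^8, LT(g)=5x^7y^8
lcm(LM)=x^7y^8
S(f,g) (scaled by 40 to clear denominators) = 5x^2*f - 8*g = 35x^5y^2 - 56x^5
2 terms, deg 7.
7+2=9


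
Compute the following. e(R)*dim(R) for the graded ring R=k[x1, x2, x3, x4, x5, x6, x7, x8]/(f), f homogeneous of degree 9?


e(R)=deg(f)=9, dim(R)=8-1=7
e*dim=9*7=63


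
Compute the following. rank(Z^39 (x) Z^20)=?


rank(M(x)N) = rank(M)*rank(N)
39*20 = 780


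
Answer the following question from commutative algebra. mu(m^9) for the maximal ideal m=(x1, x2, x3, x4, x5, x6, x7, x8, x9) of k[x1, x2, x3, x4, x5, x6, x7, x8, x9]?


Graded Nakayama: mu(m^d) = dim_k (m^d/m^(d+1)) = #degree-9 monomials in 9 vars
C(n+d-1,d)=C(17,9)=24310


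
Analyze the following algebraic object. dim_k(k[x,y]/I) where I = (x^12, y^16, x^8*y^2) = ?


k[x,y]/I, I = (x^12, y^16, x^8*y^2)
Rect: 12x16=192. Corner: (12-8)x(16-2)=56.
dim = 192-56 = 136


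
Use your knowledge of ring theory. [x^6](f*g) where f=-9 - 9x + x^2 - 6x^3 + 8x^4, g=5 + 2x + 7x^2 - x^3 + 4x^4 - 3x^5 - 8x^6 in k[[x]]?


[x^6] = sum a_i*b_j, i+j=6
  -9*-8=72
  -9*-3=27
  1*4=4
  -6*-1=6
  8*7=56
Sum=165


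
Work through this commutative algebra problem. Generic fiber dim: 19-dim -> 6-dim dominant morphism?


dim(fiber)=dim(X)-dim(Y)=19-6=13


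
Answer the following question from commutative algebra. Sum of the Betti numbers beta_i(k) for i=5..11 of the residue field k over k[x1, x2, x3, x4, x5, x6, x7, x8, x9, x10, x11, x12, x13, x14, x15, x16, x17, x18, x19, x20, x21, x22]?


Koszul resolution: beta_i(k)=C(n,i), n=22
C(22,5)=26334, C(22,6)=74613, C(22,7)=170544, C(22,8)=319770, C(22,9)=497420, C(22,10)=646646, C(22,11)=705432
Sum=2440759


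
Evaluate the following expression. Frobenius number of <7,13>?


gcd(7,13)=1 => F=ab-a-b=7*13-7-13=91-20=71


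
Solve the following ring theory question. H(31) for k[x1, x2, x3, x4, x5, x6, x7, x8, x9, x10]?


C(d+n-1,n-1)=C(40,9)=273438880


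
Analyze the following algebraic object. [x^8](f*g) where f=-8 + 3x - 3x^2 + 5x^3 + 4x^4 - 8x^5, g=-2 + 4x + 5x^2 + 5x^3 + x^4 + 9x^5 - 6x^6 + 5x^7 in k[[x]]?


[x^8] = sum a_i*b_j, i+j=8
  3*5=15
  -3*-6=18
  5*9=45
  4*1=4
  -8*5=-40
Sum=42


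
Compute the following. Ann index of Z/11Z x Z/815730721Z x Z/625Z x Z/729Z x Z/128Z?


Exponent = lcm of the cyclic orders; pairwise coprime => product.
11^1*13^8*5^4*3^6*2^7=11*815730721*625*729*128=523307572135920000


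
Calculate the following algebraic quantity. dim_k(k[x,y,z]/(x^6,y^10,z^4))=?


Basis: x^iy^jz^k, i<6,j<10,k<4
6*10*4=240


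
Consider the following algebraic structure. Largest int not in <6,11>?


gcd(6,11)=1 => F=ab-a-b=6*11-6-11=66-17=49


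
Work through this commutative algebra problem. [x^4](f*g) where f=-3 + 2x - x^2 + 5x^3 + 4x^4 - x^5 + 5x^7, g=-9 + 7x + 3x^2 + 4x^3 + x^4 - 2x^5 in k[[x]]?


[x^4] = sum a_i*b_j, i+j=4
  -3*1=-3
  2*4=8
  -1*3=-3
  5*7=35
  4*-9=-36
Sum=1


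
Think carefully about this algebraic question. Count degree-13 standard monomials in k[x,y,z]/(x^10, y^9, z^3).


Need i<10, j<9, k<3 with i+j+k=13.
For each i, j ranges over max(0,13-i-2)..min(8,13-i):
  i=0: j in [11,8] -> 0
  i=1: j in [10,8] -> 0
  i=2: j in [9,8] -> 0
  i=3: j in [8,8] -> 1
  i=4: j in [7,8] -> 2
  i=5: j in [6,8] -> 3
  i=6: j in [5,7] -> 3
  i=7: j in [4,6] -> 3
  i=8: j in [3,5] -> 3
  i=9: j in [2,4] -> 3
H(13) = 0+0+0+1+2+3+3+3+3+3 = 18


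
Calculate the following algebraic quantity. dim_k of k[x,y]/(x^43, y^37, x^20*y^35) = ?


k[x,y]/I, I = (x^43, y^37, x^20*y^35)
Rect: 43x37=1591. Corner: (43-20)x(37-35)=46.
dim = 1591-46 = 1545


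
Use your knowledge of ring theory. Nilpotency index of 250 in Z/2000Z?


250^k mod 2000:
k=1: 250
k=2: 500
k=3: 1000
k=4: 0
First zero at k = 4


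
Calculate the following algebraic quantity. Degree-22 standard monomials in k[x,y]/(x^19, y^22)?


k[x,y], I = (x^19, y^22), d = 22
Need i < 19 and d-i < 22.
Range: 1 <= i <= 18.
H(22) = 18


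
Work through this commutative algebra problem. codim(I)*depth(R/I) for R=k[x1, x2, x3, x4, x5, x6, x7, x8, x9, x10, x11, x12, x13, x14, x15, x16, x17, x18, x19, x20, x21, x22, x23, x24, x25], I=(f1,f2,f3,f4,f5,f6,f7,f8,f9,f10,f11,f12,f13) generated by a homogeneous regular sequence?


codim=13, depth=dim(R/I)=25-13=12
Product=13*12=156


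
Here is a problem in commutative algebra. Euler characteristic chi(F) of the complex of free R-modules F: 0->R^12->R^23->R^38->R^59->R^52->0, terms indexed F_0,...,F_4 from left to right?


chi = sum (-1)^i * rank:
(-1)^0*12=12
(-1)^1*23=-23
(-1)^2*38=38
(-1)^3*59=-59
(-1)^4*52=52
chi=20


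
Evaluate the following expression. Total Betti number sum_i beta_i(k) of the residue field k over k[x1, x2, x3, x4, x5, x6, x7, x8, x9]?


Koszul resolution: beta_i(k)=C(n,i), n=9
sum_i C(9,i) = 2^9 = 512


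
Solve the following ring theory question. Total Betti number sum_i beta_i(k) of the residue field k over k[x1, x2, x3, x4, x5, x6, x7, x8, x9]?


Koszul resolution: beta_i(k)=C(n,i), n=9
sum_i C(9,i) = 2^9 = 512


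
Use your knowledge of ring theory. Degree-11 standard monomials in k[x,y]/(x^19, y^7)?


k[x,y], I = (x^19, y^7), d = 11
Need i < 19 and d-i < 7.
Range: 5 <= i <= 11.
H(11) = 7


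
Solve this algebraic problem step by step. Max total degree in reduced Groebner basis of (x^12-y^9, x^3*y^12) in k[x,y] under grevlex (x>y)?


LT(f1)=x^12, LT(f2)=x^3y^12, lcm=x^12y^12
S(f1,f2) = y^12*f1 - x^9*f2 = -y^21
Reduced GB = {f1, f2, y^21}; degrees 12, 15, 21
Max = 21


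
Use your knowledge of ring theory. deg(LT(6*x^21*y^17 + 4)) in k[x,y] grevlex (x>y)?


LT: 6*x^21*y^17
deg_x=21, deg_y=17
Total=21+17=38


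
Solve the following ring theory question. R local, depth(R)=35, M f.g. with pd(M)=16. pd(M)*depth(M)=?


pd+depth=35
depth=35-16=19
pd*depth=16*19=304


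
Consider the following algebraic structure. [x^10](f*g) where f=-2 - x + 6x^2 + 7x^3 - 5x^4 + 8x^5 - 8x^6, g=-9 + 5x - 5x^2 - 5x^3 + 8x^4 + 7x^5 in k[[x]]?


[x^10] = sum a_i*b_j, i+j=10
  8*7=56
  -8*8=-64
Sum=-8


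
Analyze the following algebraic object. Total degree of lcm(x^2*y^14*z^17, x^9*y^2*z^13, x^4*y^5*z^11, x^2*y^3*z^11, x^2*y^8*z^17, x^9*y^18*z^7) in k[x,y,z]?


lcm = componentwise max:
x: max(2,9,4,2,2,9)=9
y: max(14,2,5,3,8,18)=18
z: max(17,13,11,11,17,7)=17
Total=9+18+17=44


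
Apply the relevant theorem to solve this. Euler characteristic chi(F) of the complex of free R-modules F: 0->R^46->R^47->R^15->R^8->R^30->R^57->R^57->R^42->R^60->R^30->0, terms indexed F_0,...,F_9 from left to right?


chi = sum (-1)^i * rank:
(-1)^0*46=46
(-1)^1*47=-47
(-1)^2*15=15
(-1)^3*8=-8
(-1)^4*30=30
(-1)^5*57=-57
(-1)^6*57=57
(-1)^7*42=-42
(-1)^8*60=60
(-1)^9*30=-30
chi=24


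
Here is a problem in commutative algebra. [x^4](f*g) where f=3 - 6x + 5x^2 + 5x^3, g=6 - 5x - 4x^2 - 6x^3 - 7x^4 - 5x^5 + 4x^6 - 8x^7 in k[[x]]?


[x^4] = sum a_i*b_j, i+j=4
  3*-7=-21
  -6*-6=36
  5*-4=-20
  5*-5=-25
Sum=-30


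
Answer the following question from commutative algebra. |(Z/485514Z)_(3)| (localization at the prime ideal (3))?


3-primary part: 485514=3^8*74
Size=3^8=6561


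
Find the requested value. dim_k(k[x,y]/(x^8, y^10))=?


Basis: x^i*y^j, i<8, j<10
8*10=80


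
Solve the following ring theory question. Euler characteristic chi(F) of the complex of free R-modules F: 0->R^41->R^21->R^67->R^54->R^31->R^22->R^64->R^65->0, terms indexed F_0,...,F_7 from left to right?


chi = sum (-1)^i * rank:
(-1)^0*41=41
(-1)^1*21=-21
(-1)^2*67=67
(-1)^3*54=-54
(-1)^4*31=31
(-1)^5*22=-22
(-1)^6*64=64
(-1)^7*65=-65
chi=41


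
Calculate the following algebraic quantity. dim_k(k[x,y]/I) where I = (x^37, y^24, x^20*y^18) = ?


k[x,y]/I, I = (x^37, y^24, x^20*y^18)
Rect: 37x24=888. Corner: (37-20)x(24-18)=102.
dim = 888-102 = 786


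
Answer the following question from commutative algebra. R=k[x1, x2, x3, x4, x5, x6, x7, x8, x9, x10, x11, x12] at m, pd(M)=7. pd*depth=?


pd+depth=12
depth=12-7=5
pd*depth=7*5=35


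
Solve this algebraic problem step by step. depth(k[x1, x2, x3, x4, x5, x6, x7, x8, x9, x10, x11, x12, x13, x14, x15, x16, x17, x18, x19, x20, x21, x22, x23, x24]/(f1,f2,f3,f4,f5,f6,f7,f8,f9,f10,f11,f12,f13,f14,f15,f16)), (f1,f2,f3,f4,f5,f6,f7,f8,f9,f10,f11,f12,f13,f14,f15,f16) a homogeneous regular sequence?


depth(R)=24
depth(R/I)=24-16=8


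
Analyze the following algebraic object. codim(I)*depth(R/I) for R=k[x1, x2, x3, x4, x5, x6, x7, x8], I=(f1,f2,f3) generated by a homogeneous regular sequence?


codim=3, depth=dim(R/I)=8-3=5
Product=3*5=15


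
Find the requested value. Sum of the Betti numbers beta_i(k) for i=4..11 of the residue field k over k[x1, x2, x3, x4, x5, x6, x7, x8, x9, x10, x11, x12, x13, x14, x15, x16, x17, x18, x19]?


Koszul resolution: beta_i(k)=C(n,i), n=19
C(19,4)=3876, C(19,5)=11628, C(19,6)=27132, C(19,7)=50388, C(19,8)=75582, C(19,9)=92378, C(19,10)=92378, C(19,11)=75582
Sum=428944


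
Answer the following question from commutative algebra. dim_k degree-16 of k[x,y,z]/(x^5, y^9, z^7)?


Need i<5, j<9, k<7 with i+j+k=16.
For each i, j ranges over max(0,16-i-6)..min(8,16-i):
  i=0: j in [10,8] -> 0
  i=1: j in [9,8] -> 0
  i=2: j in [8,8] -> 1
  i=3: j in [7,8] -> 2
  i=4: j in [6,8] -> 3
H(16) = 0+0+1+2+3 = 6


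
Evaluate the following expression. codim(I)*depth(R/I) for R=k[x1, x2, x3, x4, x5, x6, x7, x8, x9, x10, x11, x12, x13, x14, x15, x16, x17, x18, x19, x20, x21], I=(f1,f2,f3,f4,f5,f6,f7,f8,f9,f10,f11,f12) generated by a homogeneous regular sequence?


codim=12, depth=dim(R/I)=21-12=9
Product=12*9=108


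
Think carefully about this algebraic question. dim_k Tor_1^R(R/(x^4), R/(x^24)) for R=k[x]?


Tor_1(R/I,R/J)=(I cap J)/IJ=(x^24)/(x^28)
dim=28-24=min(4,24)=4


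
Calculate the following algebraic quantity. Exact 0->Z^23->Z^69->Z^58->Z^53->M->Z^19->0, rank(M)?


Alt sum=0:
(-1)^0*23 + (-1)^1*69 + (-1)^2*58 + (-1)^3*53 + (-1)^4*? + (-1)^5*19=0
rank(M)=60


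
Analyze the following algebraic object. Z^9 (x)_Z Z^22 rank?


rank(M(x)N) = rank(M)*rank(N)
9*22 = 198


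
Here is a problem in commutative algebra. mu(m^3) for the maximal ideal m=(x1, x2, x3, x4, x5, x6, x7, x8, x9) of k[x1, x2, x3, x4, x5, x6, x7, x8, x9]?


Graded Nakayama: mu(m^d) = dim_k (m^d/m^(d+1)) = #degree-3 monomials in 9 vars
C(n+d-1,d)=C(11,3)=165


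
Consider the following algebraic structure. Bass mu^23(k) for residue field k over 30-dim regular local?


C(n,i)=C(30,23)=2035800


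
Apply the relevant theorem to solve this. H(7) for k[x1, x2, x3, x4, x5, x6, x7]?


C(d+n-1,n-1)=C(13,6)=1716


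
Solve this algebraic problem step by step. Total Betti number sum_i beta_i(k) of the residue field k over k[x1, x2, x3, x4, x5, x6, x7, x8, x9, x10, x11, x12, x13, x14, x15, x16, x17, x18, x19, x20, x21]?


Koszul resolution: beta_i(k)=C(n,i), n=21
sum_i C(21,i) = 2^21 = 2097152


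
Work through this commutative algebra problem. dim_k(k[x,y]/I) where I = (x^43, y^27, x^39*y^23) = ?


k[x,y]/I, I = (x^43, y^27, x^39*y^23)
Rect: 43x27=1161. Corner: (43-39)x(27-23)=16.
dim = 1161-16 = 1145


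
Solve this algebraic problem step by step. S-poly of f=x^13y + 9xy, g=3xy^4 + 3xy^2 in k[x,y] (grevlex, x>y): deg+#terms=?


LT(f)=x^13y, LT(g)=3xy^4
lcm(LM)=x^13y^4
S(f,g) (scaled by 3 to clear denominators) = 3y^3*f - x^12*g = -3x^13y^2 + 27xy^4
2 terms, deg 15.
15+2=17


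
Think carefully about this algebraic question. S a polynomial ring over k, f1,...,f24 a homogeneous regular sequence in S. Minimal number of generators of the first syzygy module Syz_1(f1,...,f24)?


Regular sequence => Koszul complex is the minimal free resolution.
Syz_1 minimally generated by Koszul relations f_i*e_j - f_j*e_i (i<j): mu(Syz_1) = beta_2 = C(m,2) = m(m-1)/2
m=24
24*23/2 = 276


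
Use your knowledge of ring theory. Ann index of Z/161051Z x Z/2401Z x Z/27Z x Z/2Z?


Exponent = lcm of the cyclic orders; pairwise coprime => product.
11^5*7^4*3^3*2^1=161051*2401*27*2=20880906354


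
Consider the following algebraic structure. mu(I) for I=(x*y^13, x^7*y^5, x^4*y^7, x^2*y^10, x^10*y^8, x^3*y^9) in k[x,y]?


Remove redundant (divisible by others).
x^10*y^8 redundant.
Min: x^7*y^5, x^4*y^7, x^3*y^9, x^2*y^10, x*y^13
Count=5


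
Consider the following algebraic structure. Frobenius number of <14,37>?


gcd(14,37)=1 => F=ab-a-b=14*37-14-37=518-51=467


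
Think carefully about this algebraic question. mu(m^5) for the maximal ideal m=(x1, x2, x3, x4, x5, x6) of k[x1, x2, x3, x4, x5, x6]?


Graded Nakayama: mu(m^d) = dim_k (m^d/m^(d+1)) = #degree-5 monomials in 6 vars
C(n+d-1,d)=C(10,5)=252


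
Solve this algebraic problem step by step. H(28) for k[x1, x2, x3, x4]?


C(d+n-1,n-1)=C(31,3)=4495


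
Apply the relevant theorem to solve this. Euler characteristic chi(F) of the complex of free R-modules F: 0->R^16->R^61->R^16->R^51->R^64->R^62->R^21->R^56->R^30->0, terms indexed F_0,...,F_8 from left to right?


chi = sum (-1)^i * rank:
(-1)^0*16=16
(-1)^1*61=-61
(-1)^2*16=16
(-1)^3*51=-51
(-1)^4*64=64
(-1)^5*62=-62
(-1)^6*21=21
(-1)^7*56=-56
(-1)^8*30=30
chi=-83


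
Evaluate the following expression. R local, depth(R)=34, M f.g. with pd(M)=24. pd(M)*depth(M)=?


pd+depth=34
depth=34-24=10
pd*depth=24*10=240


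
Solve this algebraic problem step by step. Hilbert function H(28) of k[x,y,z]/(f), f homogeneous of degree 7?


C(30,2)-C(23,2)=435-253=182


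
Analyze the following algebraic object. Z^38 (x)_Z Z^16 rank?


rank(M(x)N) = rank(M)*rank(N)
38*16 = 608


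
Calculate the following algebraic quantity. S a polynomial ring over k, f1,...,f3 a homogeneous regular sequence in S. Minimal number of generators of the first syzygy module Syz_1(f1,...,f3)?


Regular sequence => Koszul complex is the minimal free resolution.
Syz_1 minimally generated by Koszul relations f_i*e_j - f_j*e_i (i<j): mu(Syz_1) = beta_2 = C(m,2) = m(m-1)/2
m=3
3*2/2 = 3


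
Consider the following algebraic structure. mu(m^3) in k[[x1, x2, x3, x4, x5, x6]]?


C(n+d-1,d)=C(8,3)=56


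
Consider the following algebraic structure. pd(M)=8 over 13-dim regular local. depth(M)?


pd+depth=depth(R)=13
depth=13-8=5


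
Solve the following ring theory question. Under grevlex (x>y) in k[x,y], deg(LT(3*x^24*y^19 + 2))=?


LT: 3*x^24*y^19
deg_x=24, deg_y=19
Total=24+19=43


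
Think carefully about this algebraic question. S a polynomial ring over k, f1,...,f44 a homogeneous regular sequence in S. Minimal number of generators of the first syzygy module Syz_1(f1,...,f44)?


Regular sequence => Koszul complex is the minimal free resolution.
Syz_1 minimally generated by Koszul relations f_i*e_j - f_j*e_i (i<j): mu(Syz_1) = beta_2 = C(m,2) = m(m-1)/2
m=44
44*43/2 = 946


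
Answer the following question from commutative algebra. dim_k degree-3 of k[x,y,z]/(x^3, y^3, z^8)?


Need i<3, j<3, k<8 with i+j+k=3.
For each i, j ranges over max(0,3-i-7)..min(2,3-i):
  i=0: j in [0,2] -> 3
  i=1: j in [0,2] -> 3
  i=2: j in [0,1] -> 2
H(3) = 3+3+2 = 8


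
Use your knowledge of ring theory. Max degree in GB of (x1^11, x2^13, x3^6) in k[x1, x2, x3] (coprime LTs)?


Pure powers, coprime LTs => already GB.
Degrees: 11, 13, 6
Max=13


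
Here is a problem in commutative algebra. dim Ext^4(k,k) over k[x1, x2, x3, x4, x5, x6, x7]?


C(n,i)=C(7,4)=35


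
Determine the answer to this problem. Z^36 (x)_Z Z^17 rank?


rank(M(x)N) = rank(M)*rank(N)
36*17 = 612


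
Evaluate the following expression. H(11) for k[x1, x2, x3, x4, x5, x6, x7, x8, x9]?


C(d+n-1,n-1)=C(19,8)=75582


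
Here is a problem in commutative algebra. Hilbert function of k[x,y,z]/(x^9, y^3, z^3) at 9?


Need i<9, j<3, k<3 with i+j+k=9.
For each i, j ranges over max(0,9-i-2)..min(2,9-i):
  i=0: j in [7,2] -> 0
  i=1: j in [6,2] -> 0
  i=2: j in [5,2] -> 0
  i=3: j in [4,2] -> 0
  i=4: j in [3,2] -> 0
  i=5: j in [2,2] -> 1
  i=6: j in [1,2] -> 2
  i=7: j in [0,2] -> 3
  i=8: j in [0,1] -> 2
H(9) = 0+0+0+0+0+1+2+3+2 = 8


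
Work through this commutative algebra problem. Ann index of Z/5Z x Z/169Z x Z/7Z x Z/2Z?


Exponent = lcm of the cyclic orders; pairwise coprime => product.
5^1*13^2*7^1*2^1=5*169*7*2=11830


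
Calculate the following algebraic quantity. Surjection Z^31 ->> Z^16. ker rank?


rank(ker) = 31-16 = 15


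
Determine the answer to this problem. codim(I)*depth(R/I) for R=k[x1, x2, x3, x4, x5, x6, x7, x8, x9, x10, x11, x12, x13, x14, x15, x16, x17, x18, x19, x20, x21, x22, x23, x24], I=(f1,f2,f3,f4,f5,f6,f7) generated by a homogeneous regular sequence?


codim=7, depth=dim(R/I)=24-7=17
Product=7*17=119


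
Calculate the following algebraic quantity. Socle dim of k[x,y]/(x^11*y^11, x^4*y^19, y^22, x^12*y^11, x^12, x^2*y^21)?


Socle = ann(m) = span of standard monomials u with x*u, y*u in I (staircase corners).
Redundant generators: x^12*y^11
Minimal generators: x^12, x^11*y^11, x^4*y^19, x^2*y^21, y^22
Corners: xy^21, x^3y^20, x^10y^18, x^11y^10
Socle dim=4


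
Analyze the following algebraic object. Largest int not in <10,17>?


gcd(10,17)=1 => F=ab-a-b=10*17-10-17=170-27=143


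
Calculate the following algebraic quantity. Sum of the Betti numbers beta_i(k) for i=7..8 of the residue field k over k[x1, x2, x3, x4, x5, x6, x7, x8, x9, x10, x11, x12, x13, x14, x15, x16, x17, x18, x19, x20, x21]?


Koszul resolution: beta_i(k)=C(n,i), n=21
C(21,7)=116280, C(21,8)=203490
Sum=319770


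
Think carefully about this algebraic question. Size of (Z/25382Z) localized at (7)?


7-primary part: 25382=7^3*74
Size=7^3=343


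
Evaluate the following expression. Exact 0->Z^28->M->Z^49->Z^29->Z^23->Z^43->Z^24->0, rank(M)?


Alt sum=0:
(-1)^0*28 + (-1)^1*? + (-1)^2*49 + (-1)^3*29 + (-1)^4*23 + (-1)^5*43 + (-1)^6*24=0
rank(M)=52


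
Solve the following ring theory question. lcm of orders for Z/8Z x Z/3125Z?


Exponent = lcm of the cyclic orders; pairwise coprime => product.
2^3*5^5=8*3125=25000


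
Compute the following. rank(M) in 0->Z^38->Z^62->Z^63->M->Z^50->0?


Alt sum=0:
(-1)^0*38 + (-1)^1*62 + (-1)^2*63 + (-1)^3*? + (-1)^4*50=0
rank(M)=89


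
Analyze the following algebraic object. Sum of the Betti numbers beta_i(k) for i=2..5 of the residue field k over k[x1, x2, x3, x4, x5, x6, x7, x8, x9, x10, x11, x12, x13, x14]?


Koszul resolution: beta_i(k)=C(n,i), n=14
C(14,2)=91, C(14,3)=364, C(14,4)=1001, C(14,5)=2002
Sum=3458


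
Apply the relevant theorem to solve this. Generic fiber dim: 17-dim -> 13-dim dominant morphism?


dim(fiber)=dim(X)-dim(Y)=17-13=4


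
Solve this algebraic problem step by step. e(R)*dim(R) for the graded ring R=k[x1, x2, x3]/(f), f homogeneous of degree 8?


e(R)=deg(f)=8, dim(R)=3-1=2
e*dim=8*2=16


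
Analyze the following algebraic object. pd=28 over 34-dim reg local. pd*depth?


pd+depth=34
depth=34-28=6
pd*depth=28*6=168


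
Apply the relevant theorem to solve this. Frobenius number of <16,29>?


gcd(16,29)=1 => F=ab-a-b=16*29-16-29=464-45=419


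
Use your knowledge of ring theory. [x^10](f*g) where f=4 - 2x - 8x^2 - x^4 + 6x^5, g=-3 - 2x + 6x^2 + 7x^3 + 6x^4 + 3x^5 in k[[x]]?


[x^10] = sum a_i*b_j, i+j=10
  6*3=18
Sum=18


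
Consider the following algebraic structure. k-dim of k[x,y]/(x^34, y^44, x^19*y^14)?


k[x,y]/I, I = (x^34, y^44, x^19*y^14)
Rect: 34x44=1496. Corner: (34-19)x(44-14)=450.
dim = 1496-450 = 1046


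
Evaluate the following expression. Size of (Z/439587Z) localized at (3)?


3-primary part: 439587=3^8*67
Size=3^8=6561


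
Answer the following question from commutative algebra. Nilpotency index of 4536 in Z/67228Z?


4536^k mod 67228:
k=1: 4536
k=2: 3528
k=3: 2744
k=4: 9604
k=5: 0
First zero at k = 5


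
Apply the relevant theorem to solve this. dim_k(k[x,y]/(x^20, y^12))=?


Basis: x^i*y^j, i<20, j<12
20*12=240


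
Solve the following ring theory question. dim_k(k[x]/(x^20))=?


Basis: 1,x,...,x^19
dim=20


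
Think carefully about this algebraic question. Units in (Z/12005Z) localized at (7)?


Local ring = Z/2401Z.
phi(2401) = 7^3*(7-1) = 2058


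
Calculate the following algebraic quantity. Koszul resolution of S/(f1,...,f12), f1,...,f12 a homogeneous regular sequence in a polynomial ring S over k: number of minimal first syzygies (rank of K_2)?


Regular sequence => Koszul complex is the minimal free resolution.
Syz_1 minimally generated by Koszul relations f_i*e_j - f_j*e_i (i<j): mu(Syz_1) = beta_2 = C(m,2) = m(m-1)/2
m=12
12*11/2 = 66


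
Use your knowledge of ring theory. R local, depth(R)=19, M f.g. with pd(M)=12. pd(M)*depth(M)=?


pd+depth=19
depth=19-12=7
pd*depth=12*7=84


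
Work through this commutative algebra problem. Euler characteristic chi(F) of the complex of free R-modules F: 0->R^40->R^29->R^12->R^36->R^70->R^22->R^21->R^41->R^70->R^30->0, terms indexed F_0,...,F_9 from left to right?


chi = sum (-1)^i * rank:
(-1)^0*40=40
(-1)^1*29=-29
(-1)^2*12=12
(-1)^3*36=-36
(-1)^4*70=70
(-1)^5*22=-22
(-1)^6*21=21
(-1)^7*41=-41
(-1)^8*70=70
(-1)^9*30=-30
chi=55


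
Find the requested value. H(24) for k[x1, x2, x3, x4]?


C(d+n-1,n-1)=C(27,3)=2925


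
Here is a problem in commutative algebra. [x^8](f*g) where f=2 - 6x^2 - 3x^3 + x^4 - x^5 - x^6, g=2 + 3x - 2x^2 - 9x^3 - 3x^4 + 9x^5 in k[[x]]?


[x^8] = sum a_i*b_j, i+j=8
  -3*9=-27
  1*-3=-3
  -1*-9=9
  -1*-2=2
Sum=-19


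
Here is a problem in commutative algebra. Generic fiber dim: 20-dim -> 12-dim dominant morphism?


dim(fiber)=dim(X)-dim(Y)=20-12=8


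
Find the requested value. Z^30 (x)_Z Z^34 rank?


rank(M(x)N) = rank(M)*rank(N)
30*34 = 1020


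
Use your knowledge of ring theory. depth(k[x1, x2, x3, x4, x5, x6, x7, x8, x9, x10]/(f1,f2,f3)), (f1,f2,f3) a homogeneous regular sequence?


depth(R)=10
depth(R/I)=10-3=7


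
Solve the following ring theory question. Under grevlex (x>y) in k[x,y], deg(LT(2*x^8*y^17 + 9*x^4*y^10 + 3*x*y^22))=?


LT: 2*x^8*y^17
deg_x=8, deg_y=17
Total=8+17=25


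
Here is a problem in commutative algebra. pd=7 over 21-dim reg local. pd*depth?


pd+depth=21
depth=21-7=14
pd*depth=7*14=98


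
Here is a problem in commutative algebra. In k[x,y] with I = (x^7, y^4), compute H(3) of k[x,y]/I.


k[x,y], I = (x^7, y^4), d = 3
Need i < 7 and d-i < 4.
Range: 0 <= i <= 3.
H(3) = 4


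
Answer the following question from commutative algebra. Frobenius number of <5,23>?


gcd(5,23)=1 => F=ab-a-b=5*23-5-23=115-28=87


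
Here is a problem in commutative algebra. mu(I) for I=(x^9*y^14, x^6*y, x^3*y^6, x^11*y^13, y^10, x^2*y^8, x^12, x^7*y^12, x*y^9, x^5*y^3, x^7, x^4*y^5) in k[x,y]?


Remove redundant (divisible by others).
x^7*y^12 redundant.
x^9*y^14 redundant.
x^11*y^13 redundant.
x^12 redundant.
Min: x^7, x^6*y, x^5*y^3, x^4*y^5, x^3*y^6, x^2*y^8, x*y^9, y^10
Count=8


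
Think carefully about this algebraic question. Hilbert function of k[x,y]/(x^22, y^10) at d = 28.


k[x,y], I = (x^22, y^10), d = 28
Need i < 22 and d-i < 10.
Range: 19 <= i <= 21.
H(28) = 3


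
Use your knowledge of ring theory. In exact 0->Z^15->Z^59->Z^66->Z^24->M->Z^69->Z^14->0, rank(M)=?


Alt sum=0:
(-1)^0*15 + (-1)^1*59 + (-1)^2*66 + (-1)^3*24 + (-1)^4*? + (-1)^5*69 + (-1)^6*14=0
rank(M)=57
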